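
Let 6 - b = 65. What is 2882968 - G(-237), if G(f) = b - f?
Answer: 2882790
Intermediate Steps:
b = -59 (b = 6 - 1*65 = 6 - 65 = -59)
G(f) = -59 - f
2882968 - G(-237) = 2882968 - (-59 - 1*(-237)) = 2882968 - (-59 + 237) = 2882968 - 1*178 = 2882968 - 178 = 2882790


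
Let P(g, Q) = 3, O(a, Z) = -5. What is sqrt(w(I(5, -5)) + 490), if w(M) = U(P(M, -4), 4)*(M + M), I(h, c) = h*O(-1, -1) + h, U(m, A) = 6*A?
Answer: I*sqrt(470) ≈ 21.679*I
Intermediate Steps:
I(h, c) = -4*h (I(h, c) = h*(-5) + h = -5*h + h = -4*h)
w(M) = 48*M (w(M) = (6*4)*(M + M) = 24*(2*M) = 48*M)
sqrt(w(I(5, -5)) + 490) = sqrt(48*(-4*5) + 490) = sqrt(48*(-20) + 490) = sqrt(-960 + 490) = sqrt(-470) = I*sqrt(470)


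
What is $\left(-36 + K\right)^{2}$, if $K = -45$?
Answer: $6561$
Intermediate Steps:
$\left(-36 + K\right)^{2} = \left(-36 - 45\right)^{2} = \left(-81\right)^{2} = 6561$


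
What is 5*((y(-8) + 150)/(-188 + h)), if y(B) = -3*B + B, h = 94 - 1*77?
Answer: -830/171 ≈ -4.8538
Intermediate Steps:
h = 17 (h = 94 - 77 = 17)
y(B) = -2*B
5*((y(-8) + 150)/(-188 + h)) = 5*((-2*(-8) + 150)/(-188 + 17)) = 5*((16 + 150)/(-171)) = 5*(166*(-1/171)) = 5*(-166/171) = -830/171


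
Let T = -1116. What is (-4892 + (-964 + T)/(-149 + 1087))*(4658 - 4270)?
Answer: -890610544/469 ≈ -1.8990e+6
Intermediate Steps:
(-4892 + (-964 + T)/(-149 + 1087))*(4658 - 4270) = (-4892 + (-964 - 1116)/(-149 + 1087))*(4658 - 4270) = (-4892 - 2080/938)*388 = (-4892 - 2080*1/938)*388 = (-4892 - 1040/469)*388 = -2295388/469*388 = -890610544/469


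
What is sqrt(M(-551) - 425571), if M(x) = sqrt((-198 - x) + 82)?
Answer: sqrt(-425571 + sqrt(435)) ≈ 652.34*I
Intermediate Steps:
M(x) = sqrt(-116 - x)
sqrt(M(-551) - 425571) = sqrt(sqrt(-116 - 1*(-551)) - 425571) = sqrt(sqrt(-116 + 551) - 425571) = sqrt(sqrt(435) - 425571) = sqrt(-425571 + sqrt(435))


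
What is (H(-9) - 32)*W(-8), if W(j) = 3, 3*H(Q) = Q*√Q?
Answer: -96 - 27*I ≈ -96.0 - 27.0*I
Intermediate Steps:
H(Q) = Q^(3/2)/3 (H(Q) = (Q*√Q)/3 = Q^(3/2)/3)
(H(-9) - 32)*W(-8) = ((-9)^(3/2)/3 - 32)*3 = ((-27*I)/3 - 32)*3 = (-9*I - 32)*3 = (-32 - 9*I)*3 = -96 - 27*I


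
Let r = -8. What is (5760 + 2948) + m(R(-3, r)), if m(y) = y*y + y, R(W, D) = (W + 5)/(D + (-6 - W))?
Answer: 1053650/121 ≈ 8707.8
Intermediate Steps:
R(W, D) = (5 + W)/(-6 + D - W)
m(y) = y + y² (m(y) = y² + y = y + y²)
(5760 + 2948) + m(R(-3, r)) = (5760 + 2948) + ((5 - 3)/(-6 - 8 - 1*(-3)))*(1 + (5 - 3)/(-6 - 8 - 1*(-3))) = 8708 + (2/(-6 - 8 + 3))*(1 + 2/(-6 - 8 + 3)) = 8708 + (2/(-11))*(1 + 2/(-11)) = 8708 + (-1/11*2)*(1 - 1/11*2) = 8708 - 2*(1 - 2/11)/11 = 8708 - 2/11*9/11 = 8708 - 18/121 = 1053650/121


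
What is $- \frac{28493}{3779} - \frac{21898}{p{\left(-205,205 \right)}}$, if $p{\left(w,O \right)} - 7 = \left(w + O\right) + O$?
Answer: $- \frac{44396529}{400574} \approx -110.83$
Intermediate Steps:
$p{\left(w,O \right)} = 7 + w + 2 O$ ($p{\left(w,O \right)} = 7 + \left(\left(w + O\right) + O\right) = 7 + \left(\left(O + w\right) + O\right) = 7 + \left(w + 2 O\right) = 7 + w + 2 O$)
$- \frac{28493}{3779} - \frac{21898}{p{\left(-205,205 \right)}} = - \frac{28493}{3779} - \frac{21898}{7 - 205 + 2 \cdot 205} = \left(-28493\right) \frac{1}{3779} - \frac{21898}{7 - 205 + 410} = - \frac{28493}{3779} - \frac{21898}{212} = - \frac{28493}{3779} - \frac{10949}{106} = - \frac{44396529}{400574}$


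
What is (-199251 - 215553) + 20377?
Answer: -394427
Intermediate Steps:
(-199251 - 215553) + 20377 = -414804 + 20377 = -394427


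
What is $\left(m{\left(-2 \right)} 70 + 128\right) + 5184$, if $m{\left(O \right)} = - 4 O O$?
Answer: $4192$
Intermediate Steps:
$m{\left(O \right)} = - 4 O^{2}$
$\left(m{\left(-2 \right)} 70 + 128\right) + 5184 = \left(- 4 \left(-2\right)^{2} \cdot 70 + 128\right) + 5184 = \left(\left(-4\right) 4 \cdot 70 + 128\right) + 5184 = \left(\left(-16\right) 70 + 128\right) + 5184 = \left(-1120 + 128\right) + 5184 = -992 + 5184 = 4192$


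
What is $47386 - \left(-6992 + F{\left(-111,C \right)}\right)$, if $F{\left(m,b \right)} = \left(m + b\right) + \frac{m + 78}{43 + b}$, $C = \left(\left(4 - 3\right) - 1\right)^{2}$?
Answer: $\frac{2343060}{43} \approx 54490.0$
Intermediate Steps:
$C = 0$ ($C = \left(1 - 1\right)^{2} = 0^{2} = 0$)
$F{\left(m,b \right)} = b + m + \frac{78 + m}{43 + b}$ ($F{\left(m,b \right)} = \left(b + m\right) + \frac{78 + m}{43 + b} = b + m + \frac{78 + m}{43 + b}$)
$47386 - \left(-6992 + F{\left(-111,C \right)}\right) = 47386 - \left(-6992 + \frac{78 + 0^{2} + 43 \cdot 0 + 44 \left(-111\right) + 0 \left(-111\right)}{43 + 0}\right) = 47386 - \left(-6992 + \frac{78 + 0 + 0 - 4884 + 0}{43}\right) = 47386 - \left(-6992 + \frac{1}{43} \left(-4806\right)\right) = 47386 - \left(-6992 - \frac{4806}{43}\right) = 47386 - - \frac{305462}{43} = 47386 + \frac{305462}{43} = \frac{2343060}{43}$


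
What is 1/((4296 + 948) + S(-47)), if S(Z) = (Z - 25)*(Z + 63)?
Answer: 1/4092 ≈ 0.00024438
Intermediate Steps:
S(Z) = (-25 + Z)*(63 + Z)
1/((4296 + 948) + S(-47)) = 1/((4296 + 948) + (-1575 + (-47)² + 38*(-47))) = 1/(5244 + (-1575 + 2209 - 1786)) = 1/(5244 - 1152) = 1/4092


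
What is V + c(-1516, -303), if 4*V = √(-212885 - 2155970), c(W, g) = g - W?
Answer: 1213 + I*√2368855/4 ≈ 1213.0 + 384.78*I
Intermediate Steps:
V = I*√2368855/4 (V = √(-212885 - 2155970)/4 = √(-2368855)/4 = (I*√2368855)/4 = I*√2368855/4 ≈ 384.78*I)
V + c(-1516, -303) = I*√2368855/4 + (-303 - 1*(-1516)) = I*√2368855/4 + (-303 + 1516) = I*√2368855/4 + 1213 = 1213 + I*√2368855/4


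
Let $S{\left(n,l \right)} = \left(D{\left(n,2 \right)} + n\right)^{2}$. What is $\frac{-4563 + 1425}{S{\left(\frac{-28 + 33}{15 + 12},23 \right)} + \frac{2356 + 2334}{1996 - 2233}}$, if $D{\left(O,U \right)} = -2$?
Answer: $\frac{180720558}{949991} \approx 190.23$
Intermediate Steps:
$S{\left(n,l \right)} = \left(-2 + n\right)^{2}$
$\frac{-4563 + 1425}{S{\left(\frac{-28 + 33}{15 + 12},23 \right)} + \frac{2356 + 2334}{1996 - 2233}} = \frac{-4563 + 1425}{\left(-2 + \frac{-28 + 33}{15 + 12}\right)^{2} + \frac{2356 + 2334}{1996 - 2233}} = - \frac{3138}{\left(-2 + \frac{5}{27}\right)^{2} + \frac{4690}{-237}} = - \frac{3138}{\left(-2 + 5 \cdot \frac{1}{27}\right)^{2} + 4690 \left(- \frac{1}{237}\right)} = - \frac{3138}{\left(-2 + \frac{5}{27}\right)^{2} - \frac{4690}{237}} = - \frac{3138}{\left(- \frac{49}{27}\right)^{2} - \frac{4690}{237}} = - \frac{3138}{\frac{2401}{729} - \frac{4690}{237}} = - \frac{3138}{- \frac{949991}{57591}} = \left(-3138\right) \left(- \frac{57591}{949991}\right) = \frac{180720558}{949991}$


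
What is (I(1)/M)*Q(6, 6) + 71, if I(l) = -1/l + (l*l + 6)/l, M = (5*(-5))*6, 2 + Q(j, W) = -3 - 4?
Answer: 1784/25 ≈ 71.360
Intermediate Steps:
Q(j, W) = -9 (Q(j, W) = -2 + (-3 - 4) = -2 - 7 = -9)
M = -150 (M = -25*6 = -150)
I(l) = -1/l + (6 + l**2)/l (I(l) = -1/l + (l**2 + 6)/l = -1/l + (6 + l**2)/l)
(I(1)/M)*Q(6, 6) + 71 = ((1 + 5/1)/(-150))*(-9) + 71 = ((1 + 5*1)*(-1/150))*(-9) + 71 = ((1 + 5)*(-1/150))*(-9) + 71 = (6*(-1/150))*(-9) + 71 = -1/25*(-9) + 71 = 9/25 + 71 = 1784/25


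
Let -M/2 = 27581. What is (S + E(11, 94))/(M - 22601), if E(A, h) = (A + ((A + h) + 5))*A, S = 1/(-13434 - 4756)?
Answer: -24210889/1414508970 ≈ -0.017116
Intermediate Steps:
S = -1/18190 (S = 1/(-18190) = -1/18190 ≈ -5.4975e-5)
M = -55162 (M = -2*27581 = -55162)
E(A, h) = A*(5 + h + 2*A) (E(A, h) = (A + (5 + A + h))*A = (5 + h + 2*A)*A = A*(5 + h + 2*A))
(S + E(11, 94))/(M - 22601) = (-1/18190 + 11*(5 + 94 + 2*11))/(-55162 - 22601) = (-1/18190 + 11*(5 + 94 + 22))/(-77763) = (-1/18190 + 11*121)*(-1/77763) = (-1/18190 + 1331)*(-1/77763) = (24210889/18190)*(-1/77763) = -24210889/1414508970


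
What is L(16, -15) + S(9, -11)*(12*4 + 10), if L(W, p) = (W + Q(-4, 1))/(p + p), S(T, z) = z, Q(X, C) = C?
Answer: -19157/30 ≈ -638.57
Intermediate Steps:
L(W, p) = (1 + W)/(2*p) (L(W, p) = (W + 1)/(p + p) = (1 + W)/((2*p)) = (1 + W)*(1/(2*p)) = (1 + W)/(2*p))
L(16, -15) + S(9, -11)*(12*4 + 10) = (1/2)*(1 + 16)/(-15) - 11*(12*4 + 10) = (1/2)*(-1/15)*17 - 11*(48 + 10) = -17/30 - 11*58 = -17/30 - 638 = -19157/30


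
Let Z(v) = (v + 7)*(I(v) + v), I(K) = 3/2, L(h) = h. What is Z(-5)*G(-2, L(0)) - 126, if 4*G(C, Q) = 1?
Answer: -511/4 ≈ -127.75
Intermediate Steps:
G(C, Q) = ¼ (G(C, Q) = (¼)*1 = ¼)
I(K) = 3/2 (I(K) = 3*(½) = 3/2)
Z(v) = (7 + v)*(3/2 + v) (Z(v) = (v + 7)*(3/2 + v) = (7 + v)*(3/2 + v))
Z(-5)*G(-2, L(0)) - 126 = (21/2 + (-5)² + (17/2)*(-5))*(¼) - 126 = (21/2 + 25 - 85/2)*(¼) - 126 = -7*¼ - 126 = -7/4 - 126 = -511/4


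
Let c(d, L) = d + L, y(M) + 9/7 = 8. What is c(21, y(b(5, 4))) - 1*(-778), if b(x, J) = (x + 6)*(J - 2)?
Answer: 5640/7 ≈ 805.71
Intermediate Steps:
b(x, J) = (-2 + J)*(6 + x) (b(x, J) = (6 + x)*(-2 + J) = (-2 + J)*(6 + x))
y(M) = 47/7 (y(M) = -9/7 + 8 = 47/7)
c(d, L) = L + d
c(21, y(b(5, 4))) - 1*(-778) = (47/7 + 21) - 1*(-778) = 194/7 + 778 = 5640/7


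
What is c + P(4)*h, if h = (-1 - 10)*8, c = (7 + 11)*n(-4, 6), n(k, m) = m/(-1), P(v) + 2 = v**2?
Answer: -1340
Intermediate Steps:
P(v) = -2 + v**2
n(k, m) = -m (n(k, m) = m*(-1) = -m)
c = -108 (c = (7 + 11)*(-1*6) = 18*(-6) = -108)
h = -88 (h = -11*8 = -88)
c + P(4)*h = -108 + (-2 + 4**2)*(-88) = -108 + (-2 + 16)*(-88) = -108 + 14*(-88) = -108 - 1232 = -1340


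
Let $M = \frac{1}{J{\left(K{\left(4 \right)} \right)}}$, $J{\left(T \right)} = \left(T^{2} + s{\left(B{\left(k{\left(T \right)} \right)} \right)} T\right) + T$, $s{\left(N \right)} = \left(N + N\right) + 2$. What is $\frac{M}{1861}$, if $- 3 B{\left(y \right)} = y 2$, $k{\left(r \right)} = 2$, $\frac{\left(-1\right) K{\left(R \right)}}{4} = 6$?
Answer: $\frac{1}{1057048} \approx 9.4603 \cdot 10^{-7}$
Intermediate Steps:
$K{\left(R \right)} = -24$ ($K{\left(R \right)} = \left(-4\right) 6 = -24$)
$B{\left(y \right)} = - \frac{2 y}{3}$ ($B{\left(y \right)} = - \frac{y 2}{3} = - \frac{2 y}{3}$)
$s{\left(N \right)} = 2 + 2 N$ ($s{\left(N \right)} = 2 N + 2 = 2 + 2 N$)
$J{\left(T \right)} = T^{2} + \frac{T}{3}$ ($J{\left(T \right)} = \left(T^{2} + \left(2 + 2 \left(\left(- \frac{2}{3}\right) 2\right)\right) T\right) + T = \left(T^{2} + \left(2 + 2 \left(- \frac{4}{3}\right)\right) T\right) + T = \left(T^{2} + \left(2 - \frac{8}{3}\right) T\right) + T = \left(T^{2} - \frac{2 T}{3}\right) + T = T^{2} + \frac{T}{3}$)
$M = \frac{1}{568}$ ($M = \frac{1}{\left(-24\right) \left(\frac{1}{3} - 24\right)} = \frac{1}{\left(-24\right) \left(- \frac{71}{3}\right)} = \frac{1}{568} \approx 0.0017606$)
$\frac{M}{1861} = \frac{1}{568 \cdot 1861} = \frac{1}{568} \cdot \frac{1}{1861} = \frac{1}{1057048}$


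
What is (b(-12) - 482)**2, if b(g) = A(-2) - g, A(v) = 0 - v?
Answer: 219024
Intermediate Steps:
A(v) = -v
b(g) = 2 - g (b(g) = -1*(-2) - g = 2 - g)
(b(-12) - 482)**2 = ((2 - 1*(-12)) - 482)**2 = ((2 + 12) - 482)**2 = (14 - 482)**2 = (-468)**2 = 219024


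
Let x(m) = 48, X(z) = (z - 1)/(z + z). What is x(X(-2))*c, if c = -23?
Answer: -1104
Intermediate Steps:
X(z) = (-1 + z)/(2*z) (X(z) = (-1 + z)/((2*z)) = (-1 + z)*(1/(2*z)) = (-1 + z)/(2*z))
x(X(-2))*c = 48*(-23) = -1104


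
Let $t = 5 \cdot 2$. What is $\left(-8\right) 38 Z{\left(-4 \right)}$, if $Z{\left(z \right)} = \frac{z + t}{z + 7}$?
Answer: $-608$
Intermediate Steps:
$t = 10$
$Z{\left(z \right)} = \frac{10 + z}{7 + z}$ ($Z{\left(z \right)} = \frac{z + 10}{z + 7} = \frac{10 + z}{7 + z}$)
$\left(-8\right) 38 Z{\left(-4 \right)} = \left(-8\right) 38 \frac{10 - 4}{7 - 4} = - 304 \cdot \frac{1}{3} \cdot 6 = \left(-304\right) 2 = -608$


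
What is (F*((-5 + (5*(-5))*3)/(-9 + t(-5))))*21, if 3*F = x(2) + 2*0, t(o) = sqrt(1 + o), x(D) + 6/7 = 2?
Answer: 1152/17 + 256*I/17 ≈ 67.765 + 15.059*I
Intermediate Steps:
x(D) = 8/7 (x(D) = -6/7 + 2 = 8/7)
F = 8/21 (F = (8/7 + 2*0)/3 = (8/7 + 0)/3 = (1/3)*(8/7) = 8/21 ≈ 0.38095)
(F*((-5 + (5*(-5))*3)/(-9 + t(-5))))*21 = (8*((-5 + (5*(-5))*3)/(-9 + sqrt(1 - 5)))/21)*21 = (8*((-5 - 25*3)/(-9 + sqrt(-4)))/21)*21 = (8*((-5 - 75)/(-9 + 2*I))/21)*21 = (8*(-16*(-9 - 2*I)/17)/21)*21 = -128*(-9 - 2*I)/357*21 = -128*(-9 - 2*I)/17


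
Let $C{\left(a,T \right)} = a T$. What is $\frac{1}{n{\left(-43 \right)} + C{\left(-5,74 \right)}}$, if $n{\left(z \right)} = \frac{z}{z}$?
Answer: $- \frac{1}{369} \approx -0.00271$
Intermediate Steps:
$n{\left(z \right)} = 1$
$C{\left(a,T \right)} = T a$
$\frac{1}{n{\left(-43 \right)} + C{\left(-5,74 \right)}} = \frac{1}{1 + 74 \left(-5\right)} = \frac{1}{1 - 370} = \frac{1}{-369} = - \frac{1}{369}$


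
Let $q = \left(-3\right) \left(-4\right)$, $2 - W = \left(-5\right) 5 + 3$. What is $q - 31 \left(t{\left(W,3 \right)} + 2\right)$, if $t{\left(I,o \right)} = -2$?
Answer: $12$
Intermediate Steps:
$W = 24$ ($W = 2 - \left(\left(-5\right) 5 + 3\right) = 2 - \left(-25 + 3\right) = 2 - -22 = 2 + 22 = 24$)
$q = 12$
$q - 31 \left(t{\left(W,3 \right)} + 2\right) = 12 - 31 \left(-2 + 2\right) = 12 - 0 = 12 + 0 = 12$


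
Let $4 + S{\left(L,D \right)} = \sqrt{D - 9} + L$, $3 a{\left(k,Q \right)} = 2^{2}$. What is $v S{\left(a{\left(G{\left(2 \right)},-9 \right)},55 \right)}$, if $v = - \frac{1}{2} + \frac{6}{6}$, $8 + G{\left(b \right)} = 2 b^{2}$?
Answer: $- \frac{4}{3} + \frac{\sqrt{46}}{2} \approx 2.0578$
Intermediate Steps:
$G{\left(b \right)} = -8 + 2 b^{2}$
$a{\left(k,Q \right)} = \frac{4}{3}$ ($a{\left(k,Q \right)} = \frac{2^{2}}{3} = \frac{1}{3} \cdot 4 = \frac{4}{3}$)
$v = \frac{1}{2}$ ($v = \left(-1\right) \frac{1}{2} + 6 \cdot \frac{1}{6} = - \frac{1}{2} + 1 = \frac{1}{2} \approx 0.5$)
$S{\left(L,D \right)} = -4 + L + \sqrt{-9 + D}$ ($S{\left(L,D \right)} = -4 + \left(\sqrt{D - 9} + L\right) = -4 + \left(\sqrt{-9 + D} + L\right) = -4 + \left(L + \sqrt{-9 + D}\right) = -4 + L + \sqrt{-9 + D}$)
$v S{\left(a{\left(G{\left(2 \right)},-9 \right)},55 \right)} = \frac{-4 + \frac{4}{3} + \sqrt{-9 + 55}}{2} = \frac{-4 + \frac{4}{3} + \sqrt{46}}{2} = \frac{- \frac{8}{3} + \sqrt{46}}{2} = - \frac{4}{3} + \frac{\sqrt{46}}{2}$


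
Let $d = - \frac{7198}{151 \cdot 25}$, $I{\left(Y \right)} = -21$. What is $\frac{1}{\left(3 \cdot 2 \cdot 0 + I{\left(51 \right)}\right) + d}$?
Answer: $- \frac{3775}{86473} \approx -0.043655$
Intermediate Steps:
$d = - \frac{7198}{3775} \approx -1.9068$
$\frac{1}{\left(3 \cdot 2 \cdot 0 + I{\left(51 \right)}\right) + d} = \frac{1}{\left(3 \cdot 2 \cdot 0 - 21\right) - \frac{7198}{3775}} = \frac{1}{\left(6 \cdot 0 - 21\right) - \frac{7198}{3775}} = \frac{1}{\left(0 - 21\right) - \frac{7198}{3775}} = \frac{1}{-21 - \frac{7198}{3775}} = \frac{1}{- \frac{86473}{3775}} = - \frac{3775}{86473}$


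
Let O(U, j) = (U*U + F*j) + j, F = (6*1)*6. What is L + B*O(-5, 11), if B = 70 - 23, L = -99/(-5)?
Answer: 101619/5 ≈ 20324.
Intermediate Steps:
F = 36 (F = 6*6 = 36)
O(U, j) = U**2 + 37*j (O(U, j) = (U*U + 36*j) + j = (U**2 + 36*j) + j = U**2 + 37*j)
L = 99/5 (L = -99*(-1/5) = 99/5 ≈ 19.800)
B = 47
L + B*O(-5, 11) = 99/5 + 47*((-5)**2 + 37*11) = 99/5 + 47*(25 + 407) = 99/5 + 47*432 = 99/5 + 20304 = 101619/5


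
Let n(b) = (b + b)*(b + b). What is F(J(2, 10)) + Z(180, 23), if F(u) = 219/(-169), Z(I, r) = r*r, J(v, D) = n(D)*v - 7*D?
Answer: 89182/169 ≈ 527.70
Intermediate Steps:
n(b) = 4*b² (n(b) = (2*b)*(2*b) = 4*b²)
J(v, D) = -7*D + 4*v*D² (J(v, D) = (4*D²)*v - 7*D = 4*v*D² - 7*D = -7*D + 4*v*D²)
Z(I, r) = r²
F(u) = -219/169 (F(u) = 219*(-1/169) = -219/169)
F(J(2, 10)) + Z(180, 23) = -219/169 + 23² = -219/169 + 529 = 89182/169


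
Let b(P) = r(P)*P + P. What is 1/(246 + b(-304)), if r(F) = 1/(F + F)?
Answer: -2/115 ≈ -0.017391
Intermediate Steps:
r(F) = 1/(2*F)
b(P) = ½ + P (b(P) = (1/(2*P))*P + P = ½ + P)
1/(246 + b(-304)) = 1/(246 + (½ - 304)) = 1/(246 - 607/2) = 1/(-115/2) = -2/115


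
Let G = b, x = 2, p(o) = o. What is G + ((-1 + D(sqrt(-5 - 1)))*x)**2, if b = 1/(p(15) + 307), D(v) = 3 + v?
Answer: -2575/322 + 16*I*sqrt(6) ≈ -7.9969 + 39.192*I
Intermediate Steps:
b = 1/322 (b = 1/(15 + 307) = 1/322 ≈ 0.0031056)
G = 1/322 ≈ 0.0031056
G + ((-1 + D(sqrt(-5 - 1)))*x)**2 = 1/322 + ((-1 + (3 + sqrt(-5 - 1)))*2)**2 = 1/322 + ((-1 + (3 + sqrt(-6)))*2)**2 = 1/322 + ((-1 + (3 + I*sqrt(6)))*2)**2 = 1/322 + ((2 + I*sqrt(6))*2)**2 = 1/322 + (4 + 2*I*sqrt(6))**2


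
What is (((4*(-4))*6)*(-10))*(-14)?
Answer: -13440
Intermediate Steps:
(((4*(-4))*6)*(-10))*(-14) = (-16*6*(-10))*(-14) = -96*(-10)*(-14) = 960*(-14) = -13440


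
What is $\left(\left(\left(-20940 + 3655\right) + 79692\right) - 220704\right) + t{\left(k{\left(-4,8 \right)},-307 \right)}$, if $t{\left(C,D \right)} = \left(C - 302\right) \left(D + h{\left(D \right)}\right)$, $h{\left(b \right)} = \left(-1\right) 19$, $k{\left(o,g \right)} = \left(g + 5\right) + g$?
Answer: $-66691$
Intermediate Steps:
$k{\left(o,g \right)} = 5 + 2 g$ ($k{\left(o,g \right)} = \left(5 + g\right) + g = 5 + 2 g$)
$h{\left(b \right)} = -19$
$t{\left(C,D \right)} = \left(-302 + C\right) \left(-19 + D\right)$ ($t{\left(C,D \right)} = \left(C - 302\right) \left(D - 19\right) = \left(-302 + C\right) \left(-19 + D\right)$)
$\left(\left(\left(-20940 + 3655\right) + 79692\right) - 220704\right) + t{\left(k{\left(-4,8 \right)},-307 \right)} = \left(\left(\left(-20940 + 3655\right) + 79692\right) - 220704\right) + \left(5738 - -92714 - 19 \left(5 + 2 \cdot 8\right) + \left(5 + 2 \cdot 8\right) \left(-307\right)\right) = \left(\left(-17285 + 79692\right) - 220704\right) + \left(5738 + 92714 - 19 \left(5 + 16\right) + \left(5 + 16\right) \left(-307\right)\right) = \left(62407 - 220704\right) + \left(5738 + 92714 - 399 + 21 \left(-307\right)\right) = -158297 + \left(5738 + 92714 - 399 - 6447\right) = -158297 + 91606 = -66691$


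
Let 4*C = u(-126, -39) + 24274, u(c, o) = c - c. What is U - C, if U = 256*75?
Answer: 26263/2 ≈ 13132.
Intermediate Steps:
u(c, o) = 0
U = 19200
C = 12137/2 (C = (0 + 24274)/4 = (¼)*24274 = 12137/2 ≈ 6068.5)
U - C = 19200 - 1*12137/2 = 19200 - 12137/2 = 26263/2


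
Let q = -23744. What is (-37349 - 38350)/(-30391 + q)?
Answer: 8411/6015 ≈ 1.3983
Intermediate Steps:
(-37349 - 38350)/(-30391 + q) = (-37349 - 38350)/(-30391 - 23744) = -75699/(-54135) = -75699*(-1/54135) = 8411/6015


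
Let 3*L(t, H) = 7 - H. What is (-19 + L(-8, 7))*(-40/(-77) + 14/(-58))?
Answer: -11799/2233 ≈ -5.2839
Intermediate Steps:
L(t, H) = 7/3 - H/3 (L(t, H) = (7 - H)/3 = 7/3 - H/3)
(-19 + L(-8, 7))*(-40/(-77) + 14/(-58)) = (-19 + (7/3 - 1/3*7))*(-40/(-77) + 14/(-58)) = (-19 + (7/3 - 7/3))*(-40*(-1/77) + 14*(-1/58)) = (-19 + 0)*(40/77 - 7/29) = -19*621/2233 = -11799/2233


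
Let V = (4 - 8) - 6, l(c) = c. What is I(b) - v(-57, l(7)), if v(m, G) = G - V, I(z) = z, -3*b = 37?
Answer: -88/3 ≈ -29.333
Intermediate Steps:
b = -37/3 (b = -⅓*37 = -37/3 ≈ -12.333)
V = -10 (V = -4 - 6 = -10)
v(m, G) = 10 + G (v(m, G) = G - 1*(-10) = G + 10 = 10 + G)
I(b) - v(-57, l(7)) = -37/3 - (10 + 7) = -37/3 - 1*17 = -37/3 - 17 = -88/3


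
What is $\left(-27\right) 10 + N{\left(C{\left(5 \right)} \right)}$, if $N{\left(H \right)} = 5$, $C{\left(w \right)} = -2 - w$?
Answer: $-265$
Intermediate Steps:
$\left(-27\right) 10 + N{\left(C{\left(5 \right)} \right)} = \left(-27\right) 10 + 5 = -270 + 5 = -265$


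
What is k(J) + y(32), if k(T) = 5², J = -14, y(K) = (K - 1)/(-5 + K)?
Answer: 706/27 ≈ 26.148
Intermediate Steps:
y(K) = (-1 + K)/(-5 + K)
k(T) = 25
k(J) + y(32) = 25 + (-1 + 32)/(-5 + 32) = 25 + 31/27 = 706/27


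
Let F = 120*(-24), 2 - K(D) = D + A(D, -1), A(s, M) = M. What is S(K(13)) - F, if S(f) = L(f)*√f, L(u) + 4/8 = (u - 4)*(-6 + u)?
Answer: 2880 + 447*I*√10/2 ≈ 2880.0 + 706.77*I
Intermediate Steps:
L(u) = -½ + (-6 + u)*(-4 + u) (L(u) = -½ + (u - 4)*(-6 + u) = -½ + (-4 + u)*(-6 + u) = -½ + (-6 + u)*(-4 + u))
K(D) = 3 - D (K(D) = 2 - (D - 1) = 2 - (-1 + D) = 2 + (1 - D) = 3 - D)
S(f) = √f*(47/2 + f² - 10*f) (S(f) = (47/2 + f² - 10*f)*√f = √f*(47/2 + f² - 10*f))
F = -2880
S(K(13)) - F = √(3 - 1*13)*(47/2 + (3 - 1*13)² - 10*(3 - 1*13)) - 1*(-2880) = √(3 - 13)*(47/2 + (3 - 13)² - 10*(3 - 13)) + 2880 = √(-10)*(47/2 + (-10)² - 10*(-10)) + 2880 = (I*√10)*(47/2 + 100 + 100) + 2880 = (I*√10)*(447/2) + 2880 = 447*I*√10/2 + 2880 = 2880 + 447*I*√10/2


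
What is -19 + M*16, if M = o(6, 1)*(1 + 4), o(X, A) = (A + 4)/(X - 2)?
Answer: 81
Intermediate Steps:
o(X, A) = (4 + A)/(-2 + X)
M = 25/4 (M = ((4 + 1)/(-2 + 6))*(1 + 4) = (5/4)*5 = 25/4 ≈ 6.2500)
-19 + M*16 = -19 + (25/4)*16 = -19 + 100 = 81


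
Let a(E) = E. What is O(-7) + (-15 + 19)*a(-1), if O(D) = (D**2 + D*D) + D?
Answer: 87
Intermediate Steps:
O(D) = D + 2*D**2 (O(D) = (D**2 + D**2) + D = 2*D**2 + D = D + 2*D**2)
O(-7) + (-15 + 19)*a(-1) = -7*(1 + 2*(-7)) + (-15 + 19)*(-1) = -7*(1 - 14) + 4*(-1) = -7*(-13) - 4 = 91 - 4 = 87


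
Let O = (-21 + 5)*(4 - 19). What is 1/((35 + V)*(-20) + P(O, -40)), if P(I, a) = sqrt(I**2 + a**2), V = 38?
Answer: -73/103620 - sqrt(37)/51810 ≈ -0.00082190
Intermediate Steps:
O = 240 (O = -16*(-15) = 240)
1/((35 + V)*(-20) + P(O, -40)) = 1/((35 + 38)*(-20) + sqrt(240**2 + (-40)**2)) = 1/(73*(-20) + sqrt(57600 + 1600)) = 1/(-1460 + sqrt(59200)) = 1/(-1460 + 40*sqrt(37))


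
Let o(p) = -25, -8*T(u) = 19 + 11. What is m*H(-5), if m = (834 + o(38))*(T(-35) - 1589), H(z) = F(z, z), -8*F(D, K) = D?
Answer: -25770695/32 ≈ -8.0533e+5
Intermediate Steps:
T(u) = -15/4 (T(u) = -(19 + 11)/8 = -⅛*30 = -15/4)
F(D, K) = -D/8
H(z) = -z/8
m = -5154139/4 (m = (834 - 25)*(-15/4 - 1589) = 809*(-6371/4) = -5154139/4 ≈ -1.2885e+6)
m*H(-5) = -(-5154139)*(-5)/32 = -5154139/4*5/8 = -25770695/32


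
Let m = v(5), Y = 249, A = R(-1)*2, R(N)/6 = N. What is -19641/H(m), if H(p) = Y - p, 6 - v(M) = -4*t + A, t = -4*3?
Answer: -6547/93 ≈ -70.398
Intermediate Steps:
t = -12
R(N) = 6*N
A = -12 (A = (6*(-1))*2 = -6*2 = -12)
v(M) = -30 (v(M) = 6 - (-4*(-12) - 12) = 6 - (48 - 12) = 6 - 1*36 = 6 - 36 = -30)
m = -30
H(p) = 249 - p
-19641/H(m) = -19641/(249 - 1*(-30)) = -19641/(249 + 30) = -19641/279 = -19641*1/279 = -6547/93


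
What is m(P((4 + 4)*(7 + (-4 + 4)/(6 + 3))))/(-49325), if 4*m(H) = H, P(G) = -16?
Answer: 4/49325 ≈ 8.1095e-5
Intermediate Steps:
m(H) = H/4
m(P((4 + 4)*(7 + (-4 + 4)/(6 + 3))))/(-49325) = ((¼)*(-16))/(-49325) = -4*(-1/49325) = 4/49325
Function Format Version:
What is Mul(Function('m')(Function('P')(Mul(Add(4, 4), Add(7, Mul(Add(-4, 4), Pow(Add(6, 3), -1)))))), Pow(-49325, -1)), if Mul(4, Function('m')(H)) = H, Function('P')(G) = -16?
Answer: Rational(4, 49325) ≈ 8.1095e-5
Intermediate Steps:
Function('m')(H) = Mul(Rational(1, 4), H)
Mul(Function('m')(Function('P')(Mul(Add(4, 4), Add(7, Mul(Add(-4, 4), Pow(Add(6, 3), -1)))))), Pow(-49325, -1)) = Mul(Mul(Rational(1, 4), -16), Pow(-49325, -1)) = Mul(-4, Rational(-1, 49325)) = Rational(4, 49325)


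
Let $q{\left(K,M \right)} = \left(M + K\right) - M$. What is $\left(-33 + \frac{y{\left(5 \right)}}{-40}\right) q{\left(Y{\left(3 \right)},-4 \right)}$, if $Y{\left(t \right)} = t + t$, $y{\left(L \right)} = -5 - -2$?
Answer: $- \frac{3951}{20} \approx -197.55$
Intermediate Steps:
$y{\left(L \right)} = -3$ ($y{\left(L \right)} = -5 + 2 = -3$)
$Y{\left(t \right)} = 2 t$
$q{\left(K,M \right)} = K$ ($q{\left(K,M \right)} = \left(K + M\right) - M = K$)
$\left(-33 + \frac{y{\left(5 \right)}}{-40}\right) q{\left(Y{\left(3 \right)},-4 \right)} = \left(-33 - \frac{3}{-40}\right) 2 \cdot 3 = \left(-33 - - \frac{3}{40}\right) 6 = \left(-33 + \frac{3}{40}\right) 6 = \left(- \frac{1317}{40}\right) 6 = - \frac{3951}{20}$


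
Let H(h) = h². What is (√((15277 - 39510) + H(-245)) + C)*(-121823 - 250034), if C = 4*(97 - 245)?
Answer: 220139344 - 1487428*√2237 ≈ 1.4979e+8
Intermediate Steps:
C = -592 (C = 4*(-148) = -592)
(√((15277 - 39510) + H(-245)) + C)*(-121823 - 250034) = (√((15277 - 39510) + (-245)²) - 592)*(-121823 - 250034) = (√(-24233 + 60025) - 592)*(-371857) = (√35792 - 592)*(-371857) = (4*√2237 - 592)*(-371857) = (-592 + 4*√2237)*(-371857) = 220139344 - 1487428*√2237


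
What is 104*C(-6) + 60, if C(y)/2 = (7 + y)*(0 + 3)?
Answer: 684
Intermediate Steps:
C(y) = 42 + 6*y (C(y) = 2*((7 + y)*(0 + 3)) = 2*((7 + y)*3) = 2*(21 + 3*y) = 42 + 6*y)
104*C(-6) + 60 = 104*(42 + 6*(-6)) + 60 = 104*(42 - 36) + 60 = 104*6 + 60 = 624 + 60 = 684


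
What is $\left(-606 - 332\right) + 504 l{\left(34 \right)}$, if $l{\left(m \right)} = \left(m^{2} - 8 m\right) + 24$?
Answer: $456694$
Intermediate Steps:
$l{\left(m \right)} = 24 + m^{2} - 8 m$
$\left(-606 - 332\right) + 504 l{\left(34 \right)} = \left(-606 - 332\right) + 504 \left(24 + 34^{2} - 272\right) = \left(-606 - 332\right) + 504 \left(24 + 1156 - 272\right) = -938 + 504 \cdot 908 = -938 + 457632 = 456694$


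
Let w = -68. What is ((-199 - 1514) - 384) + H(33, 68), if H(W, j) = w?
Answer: -2165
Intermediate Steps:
H(W, j) = -68
((-199 - 1514) - 384) + H(33, 68) = ((-199 - 1514) - 384) - 68 = (-1713 - 384) - 68 = -2097 - 68 = -2165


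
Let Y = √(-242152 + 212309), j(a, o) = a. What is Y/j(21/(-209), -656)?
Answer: -209*I*√29843/21 ≈ -1719.3*I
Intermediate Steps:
Y = I*√29843 (Y = √(-29843) = I*√29843 ≈ 172.75*I)
Y/j(21/(-209), -656) = (I*√29843)/((21/(-209))) = (I*√29843)/((21*(-1/209))) = (I*√29843)/(-21/209) = (I*√29843)*(-209/21) = -209*I*√29843/21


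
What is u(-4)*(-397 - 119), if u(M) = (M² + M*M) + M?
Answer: -14448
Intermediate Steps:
u(M) = M + 2*M² (u(M) = (M² + M²) + M = 2*M² + M = M + 2*M²)
u(-4)*(-397 - 119) = (-4*(1 + 2*(-4)))*(-397 - 119) = -4*(1 - 8)*(-516) = -4*(-7)*(-516) = 28*(-516) = -14448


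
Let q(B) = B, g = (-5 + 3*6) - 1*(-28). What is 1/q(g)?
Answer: 1/41 ≈ 0.024390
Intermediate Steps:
g = 41 (g = (-5 + 18) + 28 = 13 + 28 = 41)
1/q(g) = 1/41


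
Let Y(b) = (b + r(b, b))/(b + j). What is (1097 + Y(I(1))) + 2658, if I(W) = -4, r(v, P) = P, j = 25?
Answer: 78847/21 ≈ 3754.6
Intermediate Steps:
Y(b) = 2*b/(25 + b) (Y(b) = (b + b)/(b + 25) = (2*b)/(25 + b) = 2*b/(25 + b))
(1097 + Y(I(1))) + 2658 = (1097 + 2*(-4)/(25 - 4)) + 2658 = (1097 + 2*(-4)/21) + 2658 = (1097 + 2*(-4)*(1/21)) + 2658 = (1097 - 8/21) + 2658 = 23029/21 + 2658 = 78847/21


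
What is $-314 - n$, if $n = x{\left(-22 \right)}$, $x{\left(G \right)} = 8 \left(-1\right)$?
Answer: $-306$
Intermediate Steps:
$x{\left(G \right)} = -8$
$n = -8$
$-314 - n = -314 - -8 = -314 + 8 = -306$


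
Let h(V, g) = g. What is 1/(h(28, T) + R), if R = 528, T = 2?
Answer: 1/530 ≈ 0.0018868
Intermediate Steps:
1/(h(28, T) + R) = 1/(2 + 528) = 1/530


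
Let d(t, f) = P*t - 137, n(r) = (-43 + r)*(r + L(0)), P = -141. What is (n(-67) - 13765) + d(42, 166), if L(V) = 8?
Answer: -13334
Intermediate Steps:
n(r) = (-43 + r)*(8 + r) (n(r) = (-43 + r)*(r + 8) = (-43 + r)*(8 + r))
d(t, f) = -137 - 141*t (d(t, f) = -141*t - 137 = -137 - 141*t)
(n(-67) - 13765) + d(42, 166) = ((-344 + (-67)² - 35*(-67)) - 13765) + (-137 - 141*42) = ((-344 + 4489 + 2345) - 13765) + (-137 - 5922) = (6490 - 13765) - 6059 = -7275 - 6059 = -13334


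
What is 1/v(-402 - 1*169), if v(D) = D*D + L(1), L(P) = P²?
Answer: 1/326042 ≈ 3.0671e-6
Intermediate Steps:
v(D) = 1 + D² (v(D) = D*D + 1² = D² + 1 = 1 + D²)
1/v(-402 - 1*169) = 1/(1 + (-402 - 1*169)²) = 1/(1 + (-402 - 169)²) = 1/(1 + (-571)²) = 1/(1 + 326041) = 1/326042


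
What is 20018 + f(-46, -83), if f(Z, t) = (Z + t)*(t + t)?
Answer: 41432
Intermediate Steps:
f(Z, t) = 2*t*(Z + t) (f(Z, t) = (Z + t)*(2*t) = 2*t*(Z + t))
20018 + f(-46, -83) = 20018 + 2*(-83)*(-46 - 83) = 20018 + 2*(-83)*(-129) = 20018 + 21414 = 41432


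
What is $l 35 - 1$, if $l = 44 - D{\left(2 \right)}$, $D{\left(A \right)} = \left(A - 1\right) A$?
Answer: $1469$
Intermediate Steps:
$D{\left(A \right)} = A \left(-1 + A\right)$ ($D{\left(A \right)} = \left(-1 + A\right) A = A \left(-1 + A\right)$)
$l = 42$ ($l = 44 - 2 \left(-1 + 2\right) = 44 - 2 \cdot 1 = 44 - 2 = 42$)
$l 35 - 1 = 42 \cdot 35 - 1 = 1470 - 1 = 1469$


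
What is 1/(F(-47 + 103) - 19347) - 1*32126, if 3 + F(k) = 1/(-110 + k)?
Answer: -33568489580/1044901 ≈ -32126.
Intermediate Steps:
F(k) = -3 + 1/(-110 + k)
1/(F(-47 + 103) - 19347) - 1*32126 = 1/((331 - 3*(-47 + 103))/(-110 + (-47 + 103)) - 19347) - 1*32126 = 1/((331 - 3*56)/(-110 + 56) - 19347) - 32126 = 1/((331 - 168)/(-54) - 19347) - 32126 = 1/(-1/54*163 - 19347) - 32126 = 1/(-163/54 - 19347) - 32126 = 1/(-1044901/54) - 32126 = -54/1044901 - 32126 = -33568489580/1044901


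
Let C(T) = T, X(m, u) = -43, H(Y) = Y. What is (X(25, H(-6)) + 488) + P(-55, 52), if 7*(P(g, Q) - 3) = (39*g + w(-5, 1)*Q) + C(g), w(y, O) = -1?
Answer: 884/7 ≈ 126.29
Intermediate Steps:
P(g, Q) = 3 - Q/7 + 40*g/7 (P(g, Q) = 3 + ((39*g - Q) + g)/7 = 3 + ((-Q + 39*g) + g)/7 = 3 + (-Q + 40*g)/7 = 3 + (-Q/7 + 40*g/7) = 3 - Q/7 + 40*g/7)
(X(25, H(-6)) + 488) + P(-55, 52) = (-43 + 488) + (3 - ⅐*52 + (40/7)*(-55)) = 445 + (3 - 52/7 - 2200/7) = 445 - 2231/7 = 884/7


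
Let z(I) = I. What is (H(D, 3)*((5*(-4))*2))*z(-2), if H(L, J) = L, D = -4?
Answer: -320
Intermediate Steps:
(H(D, 3)*((5*(-4))*2))*z(-2) = -4*5*(-4)*2*(-2) = -(-80)*2*(-2) = -4*(-40)*(-2) = 160*(-2) = -320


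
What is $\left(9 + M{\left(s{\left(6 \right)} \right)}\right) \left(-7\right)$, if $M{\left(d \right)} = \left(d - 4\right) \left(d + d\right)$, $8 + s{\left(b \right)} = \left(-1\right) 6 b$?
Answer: $-29631$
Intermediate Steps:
$s{\left(b \right)} = -8 - 6 b$ ($s{\left(b \right)} = -8 + \left(-1\right) 6 b = -8 - 6 b$)
$M{\left(d \right)} = 2 d \left(-4 + d\right)$ ($M{\left(d \right)} = \left(-4 + d\right) 2 d = 2 d \left(-4 + d\right)$)
$\left(9 + M{\left(s{\left(6 \right)} \right)}\right) \left(-7\right) = \left(9 + 2 \left(-8 - 36\right) \left(-4 - 44\right)\right) \left(-7\right) = \left(9 + 2 \left(-44\right) \left(-4 - 44\right)\right) \left(-7\right) = \left(9 + 2 \left(-44\right) \left(-48\right)\right) \left(-7\right) = \left(9 + 4224\right) \left(-7\right) = 4233 \left(-7\right) = -29631$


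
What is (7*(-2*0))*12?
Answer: 0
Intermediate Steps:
(7*(-2*0))*12 = (7*0)*12 = 0*12 = 0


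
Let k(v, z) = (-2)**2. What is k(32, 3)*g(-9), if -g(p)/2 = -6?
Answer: 48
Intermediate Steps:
k(v, z) = 4
g(p) = 12 (g(p) = -2*(-6) = 12)
k(32, 3)*g(-9) = 4*12 = 48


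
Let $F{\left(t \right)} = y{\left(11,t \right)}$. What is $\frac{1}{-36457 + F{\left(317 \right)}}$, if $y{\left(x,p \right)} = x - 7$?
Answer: $- \frac{1}{36453} \approx -2.7433 \cdot 10^{-5}$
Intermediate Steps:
$y{\left(x,p \right)} = -7 + x$
$F{\left(t \right)} = 4$ ($F{\left(t \right)} = -7 + 11 = 4$)
$\frac{1}{-36457 + F{\left(317 \right)}} = \frac{1}{-36457 + 4} = \frac{1}{-36453} = - \frac{1}{36453}$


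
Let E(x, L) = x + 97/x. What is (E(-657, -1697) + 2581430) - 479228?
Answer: 1380714968/657 ≈ 2.1015e+6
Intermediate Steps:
(E(-657, -1697) + 2581430) - 479228 = ((-657 + 97/(-657)) + 2581430) - 479228 = ((-657 + 97*(-1/657)) + 2581430) - 479228 = ((-657 - 97/657) + 2581430) - 479228 = (-431746/657 + 2581430) - 479228 = 1695567764/657 - 479228 = 1380714968/657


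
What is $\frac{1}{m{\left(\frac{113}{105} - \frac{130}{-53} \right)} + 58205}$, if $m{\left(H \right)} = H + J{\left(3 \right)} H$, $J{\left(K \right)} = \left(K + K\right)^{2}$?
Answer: $\frac{5565}{324637468} \approx 1.7142 \cdot 10^{-5}$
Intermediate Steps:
$J{\left(K \right)} = 4 K^{2}$ ($J{\left(K \right)} = \left(2 K\right)^{2} = 4 K^{2}$)
$m{\left(H \right)} = 37 H$ ($m{\left(H \right)} = H + 4 \cdot 3^{2} H = H + 4 \cdot 9 H = H + 36 H = 37 H$)
$\frac{1}{m{\left(\frac{113}{105} - \frac{130}{-53} \right)} + 58205} = \frac{1}{37 \left(\frac{113}{105} - \frac{130}{-53}\right) + 58205} = \frac{1}{37 \left(113 \cdot \frac{1}{105} - - \frac{130}{53}\right) + 58205} = \frac{1}{37 \left(\frac{113}{105} + \frac{130}{53}\right) + 58205} = \frac{1}{37 \cdot \frac{19639}{5565} + 58205} = \frac{1}{\frac{726643}{5565} + 58205} = \frac{1}{\frac{324637468}{5565}} = \frac{5565}{324637468}$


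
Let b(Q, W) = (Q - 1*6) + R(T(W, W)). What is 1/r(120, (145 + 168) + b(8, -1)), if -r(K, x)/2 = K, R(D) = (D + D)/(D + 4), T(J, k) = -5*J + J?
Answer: -1/240 ≈ -0.0041667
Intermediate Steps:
T(J, k) = -4*J
R(D) = 2*D/(4 + D) (R(D) = (2*D)/(4 + D) = 2*D/(4 + D))
b(Q, W) = -6 + Q - 8*W/(4 - 4*W) (b(Q, W) = (Q - 1*6) + 2*(-4*W)/(4 - 4*W) = (Q - 6) - 8*W/(4 - 4*W) = (-6 + Q) - 8*W/(4 - 4*W) = -6 + Q - 8*W/(4 - 4*W))
r(K, x) = -2*K
1/r(120, (145 + 168) + b(8, -1)) = 1/(-2*120) = 1/(-240) = -1/240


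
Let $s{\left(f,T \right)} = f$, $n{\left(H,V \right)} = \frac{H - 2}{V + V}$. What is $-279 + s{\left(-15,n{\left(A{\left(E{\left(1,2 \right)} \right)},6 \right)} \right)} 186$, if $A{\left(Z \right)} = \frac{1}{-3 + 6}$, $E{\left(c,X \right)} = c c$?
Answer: $-3069$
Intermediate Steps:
$E{\left(c,X \right)} = c^{2}$
$A{\left(Z \right)} = \frac{1}{3}$
$n{\left(H,V \right)} = \frac{-2 + H}{2 V}$
$-279 + s{\left(-15,n{\left(A{\left(E{\left(1,2 \right)} \right)},6 \right)} \right)} 186 = -279 - 2790 = -3069$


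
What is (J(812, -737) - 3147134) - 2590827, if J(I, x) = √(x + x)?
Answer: -5737961 + I*√1474 ≈ -5.738e+6 + 38.393*I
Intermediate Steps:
J(I, x) = √2*√x (J(I, x) = √(2*x) = √2*√x)
(J(812, -737) - 3147134) - 2590827 = (√2*√(-737) - 3147134) - 2590827 = (√2*(I*√737) - 3147134) - 2590827 = (I*√1474 - 3147134) - 2590827 = (-3147134 + I*√1474) - 2590827 = -5737961 + I*√1474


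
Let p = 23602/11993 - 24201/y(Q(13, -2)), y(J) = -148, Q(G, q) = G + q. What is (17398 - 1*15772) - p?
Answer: 2592355775/1774964 ≈ 1460.5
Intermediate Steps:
p = 293735689/1774964 (p = 23602/11993 - 24201/(-148) = 23602*(1/11993) - 24201*(-1/148) = 23602/11993 + 24201/148 = 293735689/1774964 ≈ 165.49)
(17398 - 1*15772) - p = (17398 - 1*15772) - 1*293735689/1774964 = (17398 - 15772) - 293735689/1774964 = 1626 - 293735689/1774964 = 2592355775/1774964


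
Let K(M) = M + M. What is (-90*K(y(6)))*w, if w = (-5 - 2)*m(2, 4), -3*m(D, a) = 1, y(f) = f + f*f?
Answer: -17640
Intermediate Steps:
y(f) = f + f**2
m(D, a) = -1/3 (m(D, a) = -1/3*1 = -1/3)
K(M) = 2*M
w = 7/3 (w = (-5 - 2)*(-1/3) = -7*(-1/3) = 7/3 ≈ 2.3333)
(-90*K(y(6)))*w = -180*6*(1 + 6)*(7/3) = -180*6*7*(7/3) = -180*42*(7/3) = -90*84*(7/3) = -7560*7/3 = -17640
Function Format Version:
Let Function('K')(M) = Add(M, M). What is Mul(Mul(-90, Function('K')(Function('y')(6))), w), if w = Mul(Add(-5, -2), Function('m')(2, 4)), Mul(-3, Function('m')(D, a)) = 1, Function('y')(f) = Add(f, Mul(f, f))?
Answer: -17640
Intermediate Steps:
Function('y')(f) = Add(f, Pow(f, 2))
Function('m')(D, a) = Rational(-1, 3) (Function('m')(D, a) = Mul(Rational(-1, 3), 1) = Rational(-1, 3))
Function('K')(M) = Mul(2, M)
w = Rational(7, 3) (w = Mul(Add(-5, -2), Rational(-1, 3)) = Mul(-7, Rational(-1, 3)) = Rational(7, 3) ≈ 2.3333)
Mul(Mul(-90, Function('K')(Function('y')(6))), w) = Mul(Mul(-90, Mul(2, Mul(6, Add(1, 6)))), Rational(7, 3)) = Mul(Mul(-90, Mul(2, Mul(6, 7))), Rational(7, 3)) = Mul(Mul(-90, Mul(2, 42)), Rational(7, 3)) = Mul(Mul(-90, 84), Rational(7, 3)) = Mul(-7560, Rational(7, 3)) = -17640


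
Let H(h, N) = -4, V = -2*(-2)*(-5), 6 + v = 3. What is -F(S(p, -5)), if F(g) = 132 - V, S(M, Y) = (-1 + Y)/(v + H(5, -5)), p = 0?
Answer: -152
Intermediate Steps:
v = -3 (v = -6 + 3 = -3)
V = -20 (V = 4*(-5) = -20)
S(M, Y) = ⅐ - Y/7 (S(M, Y) = (-1 + Y)/(-3 - 4) = (-1 + Y)/(-7) = (-1 + Y)*(-⅐) = ⅐ - Y/7)
F(g) = 152 (F(g) = 132 - 1*(-20) = 132 + 20 = 152)
-F(S(p, -5)) = -1*152 = -152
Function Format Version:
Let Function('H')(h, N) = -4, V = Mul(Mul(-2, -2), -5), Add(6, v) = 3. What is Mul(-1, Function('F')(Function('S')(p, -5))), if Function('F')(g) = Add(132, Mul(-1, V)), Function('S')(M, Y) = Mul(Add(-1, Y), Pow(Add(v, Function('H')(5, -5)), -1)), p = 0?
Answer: -152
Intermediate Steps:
v = -3 (v = Add(-6, 3) = -3)
V = -20 (V = Mul(4, -5) = -20)
Function('S')(M, Y) = Add(Rational(1, 7), Mul(Rational(-1, 7), Y)) (Function('S')(M, Y) = Mul(Add(-1, Y), Pow(Add(-3, -4), -1)) = Mul(Add(-1, Y), Pow(-7, -1)) = Mul(Add(-1, Y), Rational(-1, 7)) = Add(Rational(1, 7), Mul(Rational(-1, 7), Y)))
Function('F')(g) = 152 (Function('F')(g) = Add(132, Mul(-1, -20)) = Add(132, 20) = 152)
Mul(-1, Function('F')(Function('S')(p, -5))) = Mul(-1, 152) = -152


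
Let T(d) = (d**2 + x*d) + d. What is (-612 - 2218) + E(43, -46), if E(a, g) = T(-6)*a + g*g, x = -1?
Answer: 834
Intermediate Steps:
T(d) = d**2 (T(d) = (d**2 - d) + d = d**2)
E(a, g) = g**2 + 36*a (E(a, g) = (-6)**2*a + g*g = 36*a + g**2 = g**2 + 36*a)
(-612 - 2218) + E(43, -46) = (-612 - 2218) + ((-46)**2 + 36*43) = -2830 + (2116 + 1548) = -2830 + 3664 = 834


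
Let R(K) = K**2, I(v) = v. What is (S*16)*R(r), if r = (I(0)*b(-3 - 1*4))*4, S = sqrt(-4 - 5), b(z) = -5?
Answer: 0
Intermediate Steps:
S = 3*I (S = sqrt(-9) = 3*I ≈ 3.0*I)
r = 0 (r = (0*(-5))*4 = 0*4 = 0)
(S*16)*R(r) = ((3*I)*16)*0**2 = (48*I)*0 = 0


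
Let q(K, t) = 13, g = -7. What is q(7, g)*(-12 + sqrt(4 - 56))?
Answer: -156 + 26*I*sqrt(13) ≈ -156.0 + 93.744*I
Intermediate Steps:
q(7, g)*(-12 + sqrt(4 - 56)) = 13*(-12 + sqrt(4 - 56)) = 13*(-12 + sqrt(-52)) = 13*(-12 + 2*I*sqrt(13)) = -156 + 26*I*sqrt(13)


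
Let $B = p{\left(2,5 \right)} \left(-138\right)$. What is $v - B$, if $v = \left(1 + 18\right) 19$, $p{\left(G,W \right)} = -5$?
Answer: $-329$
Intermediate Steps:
$v = 361$ ($v = 19 \cdot 19 = 361$)
$B = 690$ ($B = \left(-5\right) \left(-138\right) = 690$)
$v - B = 361 - 690 = -329$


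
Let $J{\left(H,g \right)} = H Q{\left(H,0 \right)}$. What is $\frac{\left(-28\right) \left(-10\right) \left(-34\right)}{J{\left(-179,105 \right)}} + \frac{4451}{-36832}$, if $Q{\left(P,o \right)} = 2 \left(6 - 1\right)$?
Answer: $\frac{34267335}{6592928} \approx 5.1976$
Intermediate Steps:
$Q{\left(P,o \right)} = 10$ ($Q{\left(P,o \right)} = 2 \cdot 5 = 10$)
$J{\left(H,g \right)} = 10 H$ ($J{\left(H,g \right)} = H 10 = 10 H$)
$\frac{\left(-28\right) \left(-10\right) \left(-34\right)}{J{\left(-179,105 \right)}} + \frac{4451}{-36832} = \frac{\left(-28\right) \left(-10\right) \left(-34\right)}{10 \left(-179\right)} + \frac{4451}{-36832} = \frac{280 \left(-34\right)}{-1790} + 4451 \left(- \frac{1}{36832}\right) = \left(-9520\right) \left(- \frac{1}{1790}\right) - \frac{4451}{36832} = \frac{952}{179} - \frac{4451}{36832} = \frac{34267335}{6592928}$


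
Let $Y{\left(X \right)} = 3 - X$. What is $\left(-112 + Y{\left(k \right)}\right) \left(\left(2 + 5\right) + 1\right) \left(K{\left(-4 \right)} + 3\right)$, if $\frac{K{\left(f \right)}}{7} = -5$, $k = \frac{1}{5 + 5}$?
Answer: $\frac{139648}{5} \approx 27930.0$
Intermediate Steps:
$k = \frac{1}{10} \approx 0.1$
$K{\left(f \right)} = -35$ ($K{\left(f \right)} = 7 \left(-5\right) = -35$)
$\left(-112 + Y{\left(k \right)}\right) \left(\left(2 + 5\right) + 1\right) \left(K{\left(-4 \right)} + 3\right) = \left(-112 + \left(3 - \frac{1}{10}\right)\right) \left(\left(2 + 5\right) + 1\right) \left(-35 + 3\right) = \left(-112 + \left(3 - \frac{1}{10}\right)\right) \left(7 + 1\right) \left(-32\right) = \left(-112 + \frac{29}{10}\right) 8 \left(-32\right) = \left(- \frac{1091}{10}\right) \left(-256\right) = \frac{139648}{5}$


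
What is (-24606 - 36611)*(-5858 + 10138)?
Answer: -262008760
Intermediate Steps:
(-24606 - 36611)*(-5858 + 10138) = -61217*4280 = -262008760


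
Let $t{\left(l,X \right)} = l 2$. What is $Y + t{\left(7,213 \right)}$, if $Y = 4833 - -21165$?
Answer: $26012$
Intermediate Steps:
$t{\left(l,X \right)} = 2 l$
$Y = 25998$ ($Y = 4833 + 21165 = 25998$)
$Y + t{\left(7,213 \right)} = 25998 + 2 \cdot 7 = 25998 + 14 = 26012$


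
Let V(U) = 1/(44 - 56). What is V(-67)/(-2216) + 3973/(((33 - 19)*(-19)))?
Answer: -52824875/3536736 ≈ -14.936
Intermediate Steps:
V(U) = -1/12 (V(U) = 1/(-12) = -1/12)
V(-67)/(-2216) + 3973/(((33 - 19)*(-19))) = -1/12/(-2216) + 3973/(((33 - 19)*(-19))) = -1/12*(-1/2216) + 3973/((14*(-19))) = 1/26592 + 3973/(-266) = 1/26592 + 3973*(-1/266) = 1/26592 - 3973/266 = -52824875/3536736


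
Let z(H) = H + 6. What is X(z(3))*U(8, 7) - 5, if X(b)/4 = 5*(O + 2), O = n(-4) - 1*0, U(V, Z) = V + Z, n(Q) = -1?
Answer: 295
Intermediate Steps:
z(H) = 6 + H
O = -1 (O = -1 - 1*0 = -1 + 0 = -1)
X(b) = 20 (X(b) = 4*(5*(-1 + 2)) = 4*(5*1) = 4*5 = 20)
X(z(3))*U(8, 7) - 5 = 20*(8 + 7) - 5 = 20*15 - 5 = 300 - 5 = 295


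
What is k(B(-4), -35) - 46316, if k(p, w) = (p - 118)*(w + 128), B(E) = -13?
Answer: -58499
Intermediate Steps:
k(p, w) = (-118 + p)*(128 + w)
k(B(-4), -35) - 46316 = (-15104 - 118*(-35) + 128*(-13) - 13*(-35)) - 46316 = (-15104 + 4130 - 1664 + 455) - 46316 = -12183 - 46316 = -58499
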